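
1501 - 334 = 1167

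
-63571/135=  -63571/135 = - 470.90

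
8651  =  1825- - 6826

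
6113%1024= 993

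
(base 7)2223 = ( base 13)498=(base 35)MV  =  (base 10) 801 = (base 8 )1441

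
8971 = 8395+576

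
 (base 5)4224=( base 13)345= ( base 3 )202220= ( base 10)564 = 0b1000110100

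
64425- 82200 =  - 17775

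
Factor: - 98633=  - 53^1 * 1861^1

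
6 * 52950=317700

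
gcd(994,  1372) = 14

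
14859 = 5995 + 8864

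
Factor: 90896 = 2^4*13^1 * 19^1 * 23^1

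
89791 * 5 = 448955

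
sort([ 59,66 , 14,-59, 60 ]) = [ - 59 , 14,59,60, 66]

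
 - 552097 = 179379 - 731476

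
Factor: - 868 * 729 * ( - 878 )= 555573816 = 2^3 * 3^6 * 7^1*31^1*439^1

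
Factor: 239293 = 271^1*883^1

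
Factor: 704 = 2^6 * 11^1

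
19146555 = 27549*695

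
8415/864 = 9 + 71/96 = 9.74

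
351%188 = 163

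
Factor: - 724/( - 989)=2^2*23^( - 1) * 43^( - 1 )*181^1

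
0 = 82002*0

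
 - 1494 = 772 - 2266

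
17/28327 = 17/28327 = 0.00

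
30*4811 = 144330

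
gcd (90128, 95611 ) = 1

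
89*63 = 5607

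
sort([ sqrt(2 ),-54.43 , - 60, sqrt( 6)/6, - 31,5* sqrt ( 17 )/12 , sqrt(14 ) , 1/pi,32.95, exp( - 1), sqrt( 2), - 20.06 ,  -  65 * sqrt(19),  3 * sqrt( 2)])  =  [ - 65 * sqrt( 19), - 60, - 54.43, - 31 , - 20.06,1/pi,exp( - 1),  sqrt(6)/6,sqrt( 2), sqrt( 2), 5 * sqrt(17)/12, sqrt(14),  3*sqrt(2), 32.95 ]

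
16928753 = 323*52411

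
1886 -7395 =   -  5509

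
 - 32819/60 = -32819/60 = - 546.98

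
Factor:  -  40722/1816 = -2^( - 2) * 3^1*11^1*227^( -1 )*617^1= -  20361/908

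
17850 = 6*2975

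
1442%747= 695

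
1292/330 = 646/165 = 3.92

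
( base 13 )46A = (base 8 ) 1374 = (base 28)r8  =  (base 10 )764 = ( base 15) 35e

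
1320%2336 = 1320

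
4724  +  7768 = 12492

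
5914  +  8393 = 14307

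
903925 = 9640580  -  8736655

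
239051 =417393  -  178342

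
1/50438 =1/50438 = 0.00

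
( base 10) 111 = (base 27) 43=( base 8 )157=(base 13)87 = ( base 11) A1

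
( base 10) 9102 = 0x238E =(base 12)5326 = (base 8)21616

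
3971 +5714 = 9685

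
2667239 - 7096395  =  - 4429156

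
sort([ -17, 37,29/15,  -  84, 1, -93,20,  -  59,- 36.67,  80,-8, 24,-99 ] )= [ - 99 , - 93,-84,-59,- 36.67 ,-17,-8, 1, 29/15, 20,24,37,80] 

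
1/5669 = 1/5669 = 0.00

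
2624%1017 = 590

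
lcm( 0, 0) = 0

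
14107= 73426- 59319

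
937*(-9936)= - 9310032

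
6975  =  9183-2208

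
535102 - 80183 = 454919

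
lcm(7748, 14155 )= 736060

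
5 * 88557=442785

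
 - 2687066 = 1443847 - 4130913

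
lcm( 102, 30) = 510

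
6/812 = 3/406 = 0.01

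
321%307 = 14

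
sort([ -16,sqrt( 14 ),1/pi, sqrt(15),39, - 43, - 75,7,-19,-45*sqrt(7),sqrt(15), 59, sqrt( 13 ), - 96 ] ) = [ - 45 * sqrt(7 ), - 96,-75 ,-43,-19 , - 16, 1/pi,  sqrt( 13 ), sqrt (14 ), sqrt( 15),sqrt ( 15) , 7,39, 59 ]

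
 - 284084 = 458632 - 742716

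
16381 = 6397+9984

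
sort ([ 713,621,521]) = [521,621, 713]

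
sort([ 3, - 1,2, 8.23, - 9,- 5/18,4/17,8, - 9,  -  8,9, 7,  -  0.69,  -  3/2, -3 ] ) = [ - 9,-9, - 8,  -  3, - 3/2,-1,-0.69, -5/18 , 4/17, 2, 3,7, 8,8.23 , 9 ]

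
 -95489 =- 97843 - -2354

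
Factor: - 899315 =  -5^1* 131^1* 1373^1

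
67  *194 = 12998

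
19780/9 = 19780/9= 2197.78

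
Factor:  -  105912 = - 2^3*3^2*1471^1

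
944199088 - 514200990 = 429998098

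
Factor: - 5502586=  - 2^1 * 2751293^1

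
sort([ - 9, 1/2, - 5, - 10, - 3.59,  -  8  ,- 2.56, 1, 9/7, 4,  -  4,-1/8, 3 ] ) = [ - 10,  -  9,-8,  -  5, - 4, - 3.59, - 2.56, - 1/8,1/2, 1, 9/7, 3,4]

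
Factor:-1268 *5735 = - 2^2*5^1*31^1* 37^1*317^1 =-7271980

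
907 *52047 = 47206629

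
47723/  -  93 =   -  514+ 79/93 = - 513.15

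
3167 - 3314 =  - 147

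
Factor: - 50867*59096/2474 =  - 2^2*83^1*89^1*1237^( - 1)*50867^1 = - 1503018116/1237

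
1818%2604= 1818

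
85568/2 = 42784 = 42784.00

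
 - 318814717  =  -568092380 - -249277663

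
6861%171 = 21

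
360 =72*5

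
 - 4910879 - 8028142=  - 12939021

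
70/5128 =35/2564  =  0.01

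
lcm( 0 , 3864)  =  0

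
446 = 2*223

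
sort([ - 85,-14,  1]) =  [-85,-14,1 ] 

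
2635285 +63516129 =66151414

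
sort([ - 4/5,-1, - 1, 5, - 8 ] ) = [ - 8 , - 1, - 1,- 4/5,5]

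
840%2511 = 840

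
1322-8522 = -7200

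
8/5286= 4/2643 =0.00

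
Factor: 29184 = 2^9*3^1 * 19^1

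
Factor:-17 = -17^1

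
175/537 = 175/537 =0.33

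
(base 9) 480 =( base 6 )1500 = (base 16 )18C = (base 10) 396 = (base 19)11G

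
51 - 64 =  - 13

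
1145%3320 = 1145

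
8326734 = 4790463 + 3536271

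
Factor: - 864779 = - 919^1*941^1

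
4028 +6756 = 10784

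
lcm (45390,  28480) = 1452480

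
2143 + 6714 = 8857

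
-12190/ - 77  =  158 + 24/77=158.31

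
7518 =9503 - 1985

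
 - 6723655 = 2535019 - 9258674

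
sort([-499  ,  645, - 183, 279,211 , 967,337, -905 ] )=[ - 905,-499, - 183 , 211, 279, 337  ,  645,967]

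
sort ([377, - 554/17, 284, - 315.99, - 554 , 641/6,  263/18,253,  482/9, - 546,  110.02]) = [ - 554, - 546, - 315.99,-554/17 , 263/18,482/9,641/6,110.02, 253,  284,  377 ]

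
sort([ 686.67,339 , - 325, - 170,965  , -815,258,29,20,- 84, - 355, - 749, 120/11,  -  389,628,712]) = [ - 815 , - 749, - 389, - 355,  -  325, - 170, - 84, 120/11, 20, 29,258, 339,628,686.67, 712,  965 ] 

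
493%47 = 23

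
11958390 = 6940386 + 5018004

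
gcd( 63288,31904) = 8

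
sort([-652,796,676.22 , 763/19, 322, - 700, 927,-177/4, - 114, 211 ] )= [ - 700, - 652, -114,-177/4,  763/19,211,322,676.22,796,  927 ]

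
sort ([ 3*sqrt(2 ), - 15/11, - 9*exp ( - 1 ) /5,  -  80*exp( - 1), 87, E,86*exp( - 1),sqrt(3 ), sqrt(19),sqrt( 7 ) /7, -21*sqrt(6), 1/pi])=[ - 21*sqrt(6), -80* exp( - 1 ),-15/11 ,-9*exp(-1) /5, 1/pi,sqrt (7 )/7,sqrt(3),E, 3*sqrt(2 ), sqrt(19 ),86*exp( - 1),87]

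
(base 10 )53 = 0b110101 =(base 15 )38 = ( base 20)2D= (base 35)1i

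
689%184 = 137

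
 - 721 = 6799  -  7520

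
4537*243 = 1102491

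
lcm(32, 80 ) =160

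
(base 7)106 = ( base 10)55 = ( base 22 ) 2B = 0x37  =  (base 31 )1O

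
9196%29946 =9196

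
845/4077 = 845/4077 = 0.21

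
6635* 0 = 0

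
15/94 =15/94 = 0.16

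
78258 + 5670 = 83928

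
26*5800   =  150800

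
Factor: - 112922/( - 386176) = 131/448  =  2^( - 6)*7^( - 1)*131^1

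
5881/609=9 + 400/609 = 9.66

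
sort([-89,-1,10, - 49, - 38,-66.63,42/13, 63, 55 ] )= [ - 89,-66.63, - 49, - 38, -1, 42/13,10, 55, 63]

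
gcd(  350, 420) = 70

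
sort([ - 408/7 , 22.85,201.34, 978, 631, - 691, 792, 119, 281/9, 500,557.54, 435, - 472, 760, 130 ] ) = [ - 691, - 472, - 408/7, 22.85, 281/9,119, 130, 201.34,435, 500, 557.54, 631, 760, 792,  978] 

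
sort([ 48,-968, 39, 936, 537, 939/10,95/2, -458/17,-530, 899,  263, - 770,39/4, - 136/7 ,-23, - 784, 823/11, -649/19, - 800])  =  [-968, - 800,-784, - 770 ,-530, - 649/19,  -  458/17, - 23, - 136/7 , 39/4, 39, 95/2 , 48, 823/11, 939/10, 263,537,899,936 ]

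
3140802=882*3561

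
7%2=1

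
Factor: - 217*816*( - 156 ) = 27623232 = 2^6*3^2*7^1*13^1*17^1*31^1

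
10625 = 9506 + 1119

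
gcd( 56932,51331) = 1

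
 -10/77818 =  - 5/38909 = - 0.00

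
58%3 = 1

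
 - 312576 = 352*( - 888) 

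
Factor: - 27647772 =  - 2^2*3^1*2303981^1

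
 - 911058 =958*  (  -  951 )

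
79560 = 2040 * 39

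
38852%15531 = 7790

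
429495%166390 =96715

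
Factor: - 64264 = -2^3*29^1 *277^1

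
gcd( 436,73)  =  1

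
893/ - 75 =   -  893/75= - 11.91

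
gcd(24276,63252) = 84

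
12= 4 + 8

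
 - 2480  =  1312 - 3792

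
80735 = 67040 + 13695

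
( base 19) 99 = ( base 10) 180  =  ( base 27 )6i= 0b10110100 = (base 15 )c0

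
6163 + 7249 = 13412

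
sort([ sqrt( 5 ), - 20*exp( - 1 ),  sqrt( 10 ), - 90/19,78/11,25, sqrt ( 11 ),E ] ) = [ - 20*exp( - 1), - 90/19, sqrt( 5),E,sqrt( 10),sqrt( 11),78/11, 25 ] 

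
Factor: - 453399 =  - 3^1*23^1 * 6571^1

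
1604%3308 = 1604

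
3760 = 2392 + 1368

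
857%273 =38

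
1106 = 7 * 158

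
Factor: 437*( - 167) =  - 19^1*23^1*167^1 = - 72979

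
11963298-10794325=1168973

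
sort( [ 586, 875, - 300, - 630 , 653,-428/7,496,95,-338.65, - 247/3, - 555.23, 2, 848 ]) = [ - 630, - 555.23,  -  338.65, - 300, - 247/3, - 428/7,2,  95,496,586, 653,  848, 875 ]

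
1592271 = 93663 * 17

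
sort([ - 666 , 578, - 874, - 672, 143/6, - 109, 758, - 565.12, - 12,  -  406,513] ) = [ - 874, - 672 , - 666,- 565.12, -406, - 109, - 12, 143/6,513 , 578,  758]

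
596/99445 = 596/99445 = 0.01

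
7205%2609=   1987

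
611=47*13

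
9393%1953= 1581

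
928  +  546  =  1474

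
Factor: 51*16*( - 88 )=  - 2^7*3^1*11^1*17^1 = - 71808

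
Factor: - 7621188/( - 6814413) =2540396/2271471 = 2^2 * 3^(-1)*23^1*53^1 * 521^1* 757157^ ( - 1)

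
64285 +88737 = 153022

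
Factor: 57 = 3^1 * 19^1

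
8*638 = 5104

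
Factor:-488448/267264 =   -  29^(-1 )* 53^1  =  - 53/29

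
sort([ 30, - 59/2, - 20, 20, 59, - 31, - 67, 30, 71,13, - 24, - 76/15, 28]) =[ - 67, - 31, - 59/2, - 24, - 20, - 76/15, 13, 20,28, 30, 30, 59, 71] 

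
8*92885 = 743080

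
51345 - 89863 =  - 38518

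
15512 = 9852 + 5660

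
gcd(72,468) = 36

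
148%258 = 148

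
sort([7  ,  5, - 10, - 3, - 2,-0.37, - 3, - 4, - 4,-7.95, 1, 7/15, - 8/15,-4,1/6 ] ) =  [-10, - 7.95, - 4,-4,-4 , - 3, - 3, - 2, - 8/15, - 0.37, 1/6 , 7/15, 1, 5, 7]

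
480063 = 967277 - 487214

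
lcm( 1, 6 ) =6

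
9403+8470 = 17873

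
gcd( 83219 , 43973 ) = 1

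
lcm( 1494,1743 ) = 10458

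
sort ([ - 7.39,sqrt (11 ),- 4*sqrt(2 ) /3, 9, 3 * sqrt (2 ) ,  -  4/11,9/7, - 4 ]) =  [- 7.39, - 4, - 4*sqrt (2)/3, - 4/11, 9/7,sqrt( 11 ),3*sqrt( 2),9]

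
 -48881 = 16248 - 65129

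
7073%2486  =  2101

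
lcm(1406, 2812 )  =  2812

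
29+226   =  255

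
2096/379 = 2096/379 = 5.53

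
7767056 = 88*88262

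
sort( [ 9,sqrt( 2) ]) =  [sqrt( 2),9 ]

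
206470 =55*3754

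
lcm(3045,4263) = 21315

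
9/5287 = 9/5287 = 0.00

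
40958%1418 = 1254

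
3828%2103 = 1725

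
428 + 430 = 858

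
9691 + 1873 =11564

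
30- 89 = - 59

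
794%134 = 124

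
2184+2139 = 4323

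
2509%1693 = 816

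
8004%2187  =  1443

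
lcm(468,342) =8892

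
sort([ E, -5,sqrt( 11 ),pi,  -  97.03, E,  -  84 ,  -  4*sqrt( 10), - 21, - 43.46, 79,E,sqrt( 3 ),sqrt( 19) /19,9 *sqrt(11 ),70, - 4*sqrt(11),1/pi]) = [ -97.03, - 84,  -  43.46, - 21,  -  4*sqrt( 11 ), -4*sqrt(10 ), - 5,sqrt( 19 ) /19,  1/pi , sqrt(3),E,E,E , pi, sqrt( 11) , 9 *sqrt( 11 ) , 70,79]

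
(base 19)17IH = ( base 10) 9745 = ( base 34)8el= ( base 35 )7XF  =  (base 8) 23021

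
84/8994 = 14/1499 = 0.01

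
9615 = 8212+1403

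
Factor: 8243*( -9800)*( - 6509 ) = 2^3*5^2*7^2*23^1*283^1 * 8243^1  =  525806132600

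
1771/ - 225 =-8 + 29/225 =- 7.87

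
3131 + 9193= 12324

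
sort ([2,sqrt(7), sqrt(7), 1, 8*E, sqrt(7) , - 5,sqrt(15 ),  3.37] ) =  [ - 5,1,  2, sqrt( 7),sqrt(7),sqrt( 7), 3.37, sqrt(15 ), 8*E]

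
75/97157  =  75/97157=0.00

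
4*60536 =242144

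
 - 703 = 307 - 1010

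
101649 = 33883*3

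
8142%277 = 109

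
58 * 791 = 45878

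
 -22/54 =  - 11/27=- 0.41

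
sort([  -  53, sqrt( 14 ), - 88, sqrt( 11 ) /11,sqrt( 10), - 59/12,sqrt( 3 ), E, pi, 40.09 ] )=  [ - 88 , - 53, - 59/12, sqrt( 11)/11,sqrt( 3),E,pi, sqrt( 10 ) , sqrt( 14), 40.09] 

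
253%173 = 80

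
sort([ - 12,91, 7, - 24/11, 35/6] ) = [ - 12 , - 24/11,35/6,7,91] 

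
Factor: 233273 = 479^1*487^1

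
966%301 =63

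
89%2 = 1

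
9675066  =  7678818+1996248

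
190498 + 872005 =1062503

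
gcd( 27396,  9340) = 4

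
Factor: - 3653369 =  - 3653369^1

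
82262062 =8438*9749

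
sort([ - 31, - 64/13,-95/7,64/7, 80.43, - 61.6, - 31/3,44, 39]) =[ -61.6, - 31,  -  95/7, - 31/3,-64/13,64/7,39,  44,80.43]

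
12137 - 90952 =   -  78815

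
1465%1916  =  1465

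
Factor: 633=3^1*211^1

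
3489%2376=1113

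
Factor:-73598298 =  -2^1*3^1*23^1*533321^1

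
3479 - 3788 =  - 309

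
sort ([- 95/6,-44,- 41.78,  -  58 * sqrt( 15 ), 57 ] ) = [- 58 * sqrt ( 15),- 44, - 41.78, - 95/6, 57]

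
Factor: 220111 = 103^1*2137^1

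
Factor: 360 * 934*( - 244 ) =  - 82042560 =-2^6*3^2*5^1*61^1 * 467^1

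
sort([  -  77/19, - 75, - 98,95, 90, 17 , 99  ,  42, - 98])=[ - 98, -98, - 75, - 77/19,17, 42,90,95, 99] 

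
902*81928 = 73899056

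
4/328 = 1/82 = 0.01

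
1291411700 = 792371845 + 499039855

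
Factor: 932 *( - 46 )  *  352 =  - 2^8*11^1*23^1*233^1  =  - 15090944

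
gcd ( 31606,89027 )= 1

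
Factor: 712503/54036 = 2^(-2 )*3^1*11^1*19^(  -  1)*79^(-1 )*2399^1 =79167/6004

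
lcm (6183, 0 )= 0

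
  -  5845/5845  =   -1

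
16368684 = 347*47172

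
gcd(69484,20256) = 4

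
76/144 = 19/36 = 0.53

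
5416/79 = 5416/79 = 68.56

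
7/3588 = 7/3588 =0.00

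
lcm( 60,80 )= 240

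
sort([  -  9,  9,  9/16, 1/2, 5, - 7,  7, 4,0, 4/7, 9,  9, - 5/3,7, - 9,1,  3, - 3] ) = [ - 9, - 9, - 7, - 3, - 5/3, 0,1/2,9/16, 4/7, 1,3,4, 5,7, 7,9,9, 9]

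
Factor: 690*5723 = 2^1*3^1*5^1 * 23^1*59^1*97^1=3948870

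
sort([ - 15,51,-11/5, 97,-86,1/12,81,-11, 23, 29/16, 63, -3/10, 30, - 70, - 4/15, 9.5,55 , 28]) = [ - 86,-70,-15, - 11,- 11/5,-3/10,-4/15, 1/12,  29/16, 9.5,23, 28,30 , 51, 55 , 63,81,97]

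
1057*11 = 11627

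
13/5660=13/5660=0.00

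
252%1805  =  252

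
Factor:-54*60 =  -2^3*3^4*5^1 =-3240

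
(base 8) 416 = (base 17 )FF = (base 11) 226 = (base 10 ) 270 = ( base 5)2040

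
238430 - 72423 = 166007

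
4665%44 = 1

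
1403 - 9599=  - 8196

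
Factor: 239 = 239^1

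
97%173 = 97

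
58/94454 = 29/47227 = 0.00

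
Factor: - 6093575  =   - 5^2*71^1*3433^1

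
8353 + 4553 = 12906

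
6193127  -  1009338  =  5183789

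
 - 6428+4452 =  - 1976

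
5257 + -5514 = -257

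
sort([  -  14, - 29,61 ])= [- 29, - 14,61]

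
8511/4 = 8511/4 = 2127.75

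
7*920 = 6440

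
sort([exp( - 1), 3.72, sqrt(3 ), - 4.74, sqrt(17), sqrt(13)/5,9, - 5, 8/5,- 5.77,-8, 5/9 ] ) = [ - 8, - 5.77, - 5, - 4.74, exp( - 1), 5/9, sqrt(13) /5,  8/5, sqrt( 3), 3.72, sqrt(17 ), 9 ] 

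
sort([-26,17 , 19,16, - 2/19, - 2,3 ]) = [ - 26, - 2, - 2/19,  3 , 16, 17,19 ] 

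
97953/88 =1113 + 9/88 = 1113.10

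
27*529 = 14283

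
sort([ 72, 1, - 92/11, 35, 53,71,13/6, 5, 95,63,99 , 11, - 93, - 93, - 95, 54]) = [ - 95  , - 93, - 93, - 92/11,1, 13/6,5,  11,35, 53,54,63, 71,72, 95, 99] 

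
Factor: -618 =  - 2^1*3^1*103^1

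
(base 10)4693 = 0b1001001010101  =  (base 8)11125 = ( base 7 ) 16453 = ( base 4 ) 1021111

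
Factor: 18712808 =2^3*2339101^1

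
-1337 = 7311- 8648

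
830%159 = 35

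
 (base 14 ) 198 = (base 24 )di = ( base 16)14a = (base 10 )330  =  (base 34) 9O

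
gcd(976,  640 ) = 16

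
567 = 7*81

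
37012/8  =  4626+ 1/2 = 4626.50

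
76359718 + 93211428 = 169571146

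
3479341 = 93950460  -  90471119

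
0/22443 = 0 = 0.00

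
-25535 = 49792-75327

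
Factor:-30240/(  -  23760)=2^1*7^1 * 11^(-1)=14/11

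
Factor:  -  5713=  - 29^1*197^1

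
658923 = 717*919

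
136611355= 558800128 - 422188773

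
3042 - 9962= - 6920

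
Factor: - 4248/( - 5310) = 2^2*5^( - 1)=4/5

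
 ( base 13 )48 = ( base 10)60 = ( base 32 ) 1S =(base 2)111100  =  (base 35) 1P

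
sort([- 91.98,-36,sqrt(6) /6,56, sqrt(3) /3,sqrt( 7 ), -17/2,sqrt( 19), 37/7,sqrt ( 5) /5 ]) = [ -91.98, - 36, - 17/2,sqrt( 6)/6,sqrt( 5)/5,sqrt(3 )/3 , sqrt (7),sqrt( 19),37/7 , 56]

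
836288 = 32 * 26134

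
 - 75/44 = -75/44 = - 1.70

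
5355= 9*595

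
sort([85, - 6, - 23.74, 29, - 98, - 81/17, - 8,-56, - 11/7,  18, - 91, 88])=[ - 98, - 91, - 56, - 23.74, - 8 , - 6, - 81/17, - 11/7, 18,29,85, 88 ] 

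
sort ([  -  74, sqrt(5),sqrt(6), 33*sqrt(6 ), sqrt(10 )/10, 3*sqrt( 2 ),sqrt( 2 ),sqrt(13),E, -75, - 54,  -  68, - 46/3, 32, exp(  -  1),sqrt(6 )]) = [ - 75, - 74, - 68, - 54,- 46/3 , sqrt(10) /10, exp( - 1), sqrt( 2), sqrt(5 ), sqrt ( 6 ), sqrt( 6), E,  sqrt( 13), 3* sqrt(2 ), 32, 33*sqrt( 6) ] 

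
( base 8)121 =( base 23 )3c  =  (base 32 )2H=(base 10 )81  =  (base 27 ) 30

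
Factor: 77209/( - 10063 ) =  - 11^1*29^( - 1)*347^(  -  1 )*7019^1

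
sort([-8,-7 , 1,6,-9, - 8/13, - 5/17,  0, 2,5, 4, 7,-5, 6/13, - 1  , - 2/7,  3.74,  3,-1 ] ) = [-9, - 8, - 7, - 5 ,-1,-1, - 8/13,  -  5/17, - 2/7, 0,  6/13, 1,2, 3, 3.74, 4,5,  6, 7]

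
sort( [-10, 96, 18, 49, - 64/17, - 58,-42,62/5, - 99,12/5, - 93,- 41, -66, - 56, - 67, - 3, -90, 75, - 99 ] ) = [ - 99,-99, - 93, - 90, - 67, - 66 ,-58,  -  56, - 42, - 41,-10, - 64/17, - 3, 12/5,  62/5, 18,49,75,96]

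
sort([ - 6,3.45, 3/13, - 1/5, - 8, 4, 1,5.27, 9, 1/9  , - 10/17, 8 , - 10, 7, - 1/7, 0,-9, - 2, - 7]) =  [ - 10,- 9,-8, - 7, - 6, -2 ,-10/17, - 1/5 ,- 1/7,0 , 1/9, 3/13, 1, 3.45, 4,5.27, 7, 8, 9 ]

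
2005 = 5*401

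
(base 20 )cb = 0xFB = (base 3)100022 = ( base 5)2001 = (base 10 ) 251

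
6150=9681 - 3531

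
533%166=35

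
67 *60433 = 4049011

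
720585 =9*80065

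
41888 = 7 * 5984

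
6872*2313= 15894936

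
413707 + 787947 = 1201654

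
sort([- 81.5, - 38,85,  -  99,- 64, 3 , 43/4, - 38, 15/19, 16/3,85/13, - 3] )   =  [ - 99, -81.5, - 64,  -  38,-38, - 3,15/19 , 3, 16/3, 85/13, 43/4 , 85 ] 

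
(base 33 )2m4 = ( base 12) 1824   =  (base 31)30p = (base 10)2908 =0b101101011100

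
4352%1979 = 394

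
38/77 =38/77 = 0.49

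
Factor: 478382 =2^1* 19^1*12589^1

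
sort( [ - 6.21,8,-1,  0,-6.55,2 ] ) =[-6.55, - 6.21,- 1, 0, 2, 8]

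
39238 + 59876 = 99114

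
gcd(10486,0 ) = 10486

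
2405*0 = 0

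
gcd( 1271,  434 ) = 31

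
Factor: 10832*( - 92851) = - 2^4*11^1*23^1*367^1*677^1 = -1005762032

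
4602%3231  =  1371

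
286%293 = 286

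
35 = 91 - 56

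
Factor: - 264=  - 2^3* 3^1*11^1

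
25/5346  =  25/5346 = 0.00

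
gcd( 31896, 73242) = 18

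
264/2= 132  =  132.00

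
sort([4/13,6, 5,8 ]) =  [4/13, 5, 6, 8] 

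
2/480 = 1/240= 0.00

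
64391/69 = 933 + 14/69 = 933.20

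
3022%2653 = 369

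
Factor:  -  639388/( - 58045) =2^2*5^ ( - 1)*13^( - 1)*179^1 = 716/65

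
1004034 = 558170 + 445864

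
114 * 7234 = 824676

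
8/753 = 8/753 = 0.01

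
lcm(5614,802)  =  5614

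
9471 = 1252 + 8219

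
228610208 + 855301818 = 1083912026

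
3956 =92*43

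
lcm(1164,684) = 66348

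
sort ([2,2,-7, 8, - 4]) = [ - 7, - 4, 2, 2, 8]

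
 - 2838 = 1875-4713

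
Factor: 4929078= 2^1*3^1*7^1*11^1 * 47^1*227^1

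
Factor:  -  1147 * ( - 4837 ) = 7^1*31^1*37^1* 691^1 =5548039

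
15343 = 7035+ 8308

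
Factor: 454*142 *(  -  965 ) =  - 2^2 * 5^1*71^1*193^1*227^1=- 62211620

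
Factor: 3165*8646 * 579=2^1*3^3*5^1*11^1*131^1*193^1 * 211^1 = 15844097610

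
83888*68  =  5704384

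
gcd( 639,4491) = 9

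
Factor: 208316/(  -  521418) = -104158/260709  =  - 2^1*3^( - 1) *19^1*43^(- 2 )*47^( - 1)* 2741^1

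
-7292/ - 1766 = 3646/883  =  4.13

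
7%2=1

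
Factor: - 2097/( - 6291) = 3^( - 1 )=1/3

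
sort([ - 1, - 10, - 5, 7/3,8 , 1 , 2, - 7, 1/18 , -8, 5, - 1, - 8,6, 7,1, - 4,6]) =[  -  10, - 8, - 8,- 7 ,-5 , - 4 , - 1,-1,1/18,1,1,2, 7/3,5 , 6,6, 7,  8 ]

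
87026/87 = 87026/87 = 1000.30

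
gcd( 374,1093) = 1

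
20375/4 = 5093 + 3/4 = 5093.75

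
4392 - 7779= - 3387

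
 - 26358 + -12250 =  - 38608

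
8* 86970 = 695760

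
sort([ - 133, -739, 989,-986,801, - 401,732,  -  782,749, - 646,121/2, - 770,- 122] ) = [ - 986,  -  782, - 770, - 739, - 646, - 401 , - 133, - 122, 121/2, 732,749,  801 , 989 ] 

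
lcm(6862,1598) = 116654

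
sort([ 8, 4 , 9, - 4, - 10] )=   [-10, - 4,4 , 8,  9 ]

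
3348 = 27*124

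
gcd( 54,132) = 6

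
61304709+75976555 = 137281264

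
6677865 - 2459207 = 4218658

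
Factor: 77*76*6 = 2^3*3^1*7^1 * 11^1*19^1 = 35112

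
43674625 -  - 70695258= 114369883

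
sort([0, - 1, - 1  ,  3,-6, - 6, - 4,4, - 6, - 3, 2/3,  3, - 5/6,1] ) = [-6, - 6, - 6, - 4,-3 , - 1, - 1, - 5/6, 0, 2/3, 1,3, 3 , 4 ] 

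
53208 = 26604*2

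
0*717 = 0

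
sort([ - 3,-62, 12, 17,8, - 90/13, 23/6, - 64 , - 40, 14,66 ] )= [-64,-62, - 40, - 90/13, - 3,23/6,8, 12, 14, 17 , 66 ] 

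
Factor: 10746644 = 2^2*47^1* 57163^1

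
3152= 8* 394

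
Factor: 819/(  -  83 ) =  - 3^2*7^1*13^1*83^(-1)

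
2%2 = 0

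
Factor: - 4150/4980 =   -  2^( - 1 )*3^( - 1)*5^1 = -5/6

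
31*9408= 291648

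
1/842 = 1/842=0.00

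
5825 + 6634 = 12459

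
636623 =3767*169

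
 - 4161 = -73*57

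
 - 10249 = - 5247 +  - 5002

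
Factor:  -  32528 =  - 2^4* 19^1*107^1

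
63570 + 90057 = 153627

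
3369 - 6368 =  - 2999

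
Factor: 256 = 2^8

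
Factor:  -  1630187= - 13^1*125399^1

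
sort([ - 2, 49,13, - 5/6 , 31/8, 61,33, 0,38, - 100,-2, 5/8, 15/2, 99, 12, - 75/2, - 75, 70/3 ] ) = [ - 100, - 75,-75/2, -2,-2,-5/6,0, 5/8, 31/8,  15/2,12 , 13,70/3,  33, 38, 49, 61 , 99]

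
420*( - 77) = -32340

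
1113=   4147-3034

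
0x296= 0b1010010110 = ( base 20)1d2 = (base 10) 662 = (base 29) mo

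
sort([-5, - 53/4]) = [ - 53/4, - 5 ] 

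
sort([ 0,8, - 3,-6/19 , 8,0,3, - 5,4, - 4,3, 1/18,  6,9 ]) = [-5,-4, - 3, -6/19, 0, 0,1/18,3,3,4,6,8, 8,9 ] 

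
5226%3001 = 2225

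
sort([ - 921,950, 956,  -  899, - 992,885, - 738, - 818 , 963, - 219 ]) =[ - 992 ,-921,  -  899,-818, - 738 ,-219,885, 950 , 956,963 ] 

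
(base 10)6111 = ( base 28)7M7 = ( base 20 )F5B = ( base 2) 1011111011111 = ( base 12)3653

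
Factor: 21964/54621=76/189 = 2^2*3^( - 3)*7^( - 1)*19^1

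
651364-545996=105368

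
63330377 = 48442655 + 14887722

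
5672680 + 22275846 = 27948526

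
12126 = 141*86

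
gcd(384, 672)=96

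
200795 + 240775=441570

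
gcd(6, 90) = 6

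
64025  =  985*65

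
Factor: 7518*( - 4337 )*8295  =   -270463169970 = -  2^1*3^2 * 5^1*7^2*79^1 *179^1 * 4337^1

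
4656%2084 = 488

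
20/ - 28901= -1+ 28881/28901 = - 0.00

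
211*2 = 422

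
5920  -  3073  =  2847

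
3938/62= 63 + 16/31 = 63.52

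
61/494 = 61/494 = 0.12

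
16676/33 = 505 + 1/3 = 505.33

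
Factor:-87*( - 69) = 3^2 * 23^1 * 29^1=6003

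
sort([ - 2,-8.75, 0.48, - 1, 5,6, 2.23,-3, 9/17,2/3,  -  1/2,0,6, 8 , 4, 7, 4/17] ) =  [ - 8.75, - 3,  -  2,-1,-1/2, 0,4/17,0.48,  9/17, 2/3, 2.23, 4,5, 6,6,7, 8 ] 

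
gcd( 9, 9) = 9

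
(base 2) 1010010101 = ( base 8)1225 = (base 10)661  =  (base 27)OD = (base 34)jf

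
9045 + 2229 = 11274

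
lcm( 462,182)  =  6006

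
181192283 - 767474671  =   - 586282388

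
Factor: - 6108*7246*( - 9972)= 2^5*3^3*277^1*509^1* 3623^1 = 441346440096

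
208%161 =47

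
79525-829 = 78696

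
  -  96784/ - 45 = 2150+34/45=2150.76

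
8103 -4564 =3539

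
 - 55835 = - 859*65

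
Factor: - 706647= - 3^1*109^1*2161^1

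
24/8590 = 12/4295 =0.00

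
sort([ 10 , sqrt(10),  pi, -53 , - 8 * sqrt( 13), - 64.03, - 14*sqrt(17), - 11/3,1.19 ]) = [ - 64.03, - 14*sqrt(17), - 53 , -8*sqrt(13), - 11/3, 1.19,pi,sqrt( 10),10]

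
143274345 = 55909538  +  87364807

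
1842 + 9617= 11459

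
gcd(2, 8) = 2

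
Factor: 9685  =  5^1* 13^1*149^1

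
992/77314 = 16/1247= 0.01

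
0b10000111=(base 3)12000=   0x87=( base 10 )135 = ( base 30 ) 4F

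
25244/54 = 12622/27 = 467.48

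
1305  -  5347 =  - 4042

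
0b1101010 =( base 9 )127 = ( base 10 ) 106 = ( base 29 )3J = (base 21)51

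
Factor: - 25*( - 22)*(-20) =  - 11000= - 2^3* 5^3*11^1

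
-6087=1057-7144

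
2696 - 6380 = - 3684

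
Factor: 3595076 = 2^2*898769^1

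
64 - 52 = 12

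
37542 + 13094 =50636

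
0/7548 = 0 = 0.00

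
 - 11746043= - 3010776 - 8735267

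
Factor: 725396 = 2^2 * 7^2*3701^1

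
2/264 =1/132= 0.01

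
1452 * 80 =116160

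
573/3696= 191/1232 = 0.16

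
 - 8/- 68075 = 8/68075 = 0.00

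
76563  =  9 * 8507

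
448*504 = 225792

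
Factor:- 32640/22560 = -2^2 * 17^1*47^( - 1) = -68/47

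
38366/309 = 38366/309 = 124.16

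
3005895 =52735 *57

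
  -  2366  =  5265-7631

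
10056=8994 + 1062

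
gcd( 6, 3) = 3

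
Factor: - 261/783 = -3^( - 1) =- 1/3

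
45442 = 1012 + 44430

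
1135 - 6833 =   -  5698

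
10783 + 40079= 50862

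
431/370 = 1 + 61/370  =  1.16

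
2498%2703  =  2498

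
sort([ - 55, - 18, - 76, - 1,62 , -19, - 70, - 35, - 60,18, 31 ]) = [ - 76, - 70, - 60 , - 55, - 35, - 19 , - 18 , - 1,18,31,62] 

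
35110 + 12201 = 47311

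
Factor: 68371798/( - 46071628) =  - 2^( -1)  *11^1*53^( - 1 )*217319^(-1 )*3107809^1 = - 34185899/23035814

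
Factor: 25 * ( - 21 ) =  - 525 = - 3^1 * 5^2* 7^1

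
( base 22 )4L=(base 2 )1101101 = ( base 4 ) 1231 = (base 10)109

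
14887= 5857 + 9030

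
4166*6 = 24996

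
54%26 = 2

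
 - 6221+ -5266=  - 11487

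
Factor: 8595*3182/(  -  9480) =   -  911643/316 = -2^(-2 )*3^1*37^1*43^1*79^ (-1)*191^1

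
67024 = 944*71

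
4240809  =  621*6829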